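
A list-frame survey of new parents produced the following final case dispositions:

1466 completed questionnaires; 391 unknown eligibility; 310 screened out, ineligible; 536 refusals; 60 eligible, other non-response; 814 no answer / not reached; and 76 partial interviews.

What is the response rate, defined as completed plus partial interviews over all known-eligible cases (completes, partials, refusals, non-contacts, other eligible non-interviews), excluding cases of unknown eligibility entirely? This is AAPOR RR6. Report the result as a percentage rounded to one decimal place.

52.2%

Num → 1466 + 76 = 1542
Denominator → 1466 + 76 + 536 + 814 + 60 = 2952
RR6 = 1542 / 2952 = 0.5224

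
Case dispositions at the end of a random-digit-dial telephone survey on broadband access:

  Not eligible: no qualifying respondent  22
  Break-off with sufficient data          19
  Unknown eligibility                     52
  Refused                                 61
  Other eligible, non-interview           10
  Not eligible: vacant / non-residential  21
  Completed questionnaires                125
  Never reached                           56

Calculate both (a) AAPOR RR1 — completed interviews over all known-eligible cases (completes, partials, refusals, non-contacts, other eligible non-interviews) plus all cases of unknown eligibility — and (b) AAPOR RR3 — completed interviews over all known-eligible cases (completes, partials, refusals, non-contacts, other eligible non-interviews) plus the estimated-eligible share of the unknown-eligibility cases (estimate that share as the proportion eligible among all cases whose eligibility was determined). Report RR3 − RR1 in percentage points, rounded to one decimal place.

Ineligible = 22 + 21 = 43
Num → 125
Denom → 125 + 19 + 61 + 56 + 10 + 52 = 323
RR1 = 125 / 323 = 0.3870
Determined eligible → 125 + 19 + 61 + 56 + 10 = 271
e = 271 / (271 + 43) = 271 / 314 = 0.8631
e × U → 0.8631 × 52 = 44.88
Denom → 271 + 44.88 = 315.88
RR3 = 125 / 315.88 = 0.3957
Difference = 39.57 − 38.70 = 0.87 percentage points

0.9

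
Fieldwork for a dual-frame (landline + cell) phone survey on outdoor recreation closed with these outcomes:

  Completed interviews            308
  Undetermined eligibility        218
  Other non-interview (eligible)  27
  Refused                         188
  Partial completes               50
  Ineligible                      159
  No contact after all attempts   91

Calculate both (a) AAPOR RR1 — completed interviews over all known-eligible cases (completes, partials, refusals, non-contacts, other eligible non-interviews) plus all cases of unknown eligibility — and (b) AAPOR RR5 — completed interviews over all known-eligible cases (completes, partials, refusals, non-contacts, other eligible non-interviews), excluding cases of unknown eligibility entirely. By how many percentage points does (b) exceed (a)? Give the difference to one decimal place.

Numerator = 308
Denom = 308 + 50 + 188 + 91 + 27 + 218 = 882
RR1 = 308 / 882 = 0.3492
Denom = 308 + 50 + 188 + 91 + 27 = 664
RR5 = 308 / 664 = 0.4639
Difference = 46.39 − 34.92 = 11.47 percentage points

11.5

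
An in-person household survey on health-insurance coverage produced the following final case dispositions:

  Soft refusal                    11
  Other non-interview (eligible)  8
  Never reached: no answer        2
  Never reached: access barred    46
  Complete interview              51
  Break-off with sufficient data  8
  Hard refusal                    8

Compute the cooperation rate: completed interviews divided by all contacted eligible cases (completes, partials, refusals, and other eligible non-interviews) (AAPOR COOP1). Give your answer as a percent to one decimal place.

Refusals = 8 + 11 = 19
Never reached = 2 + 46 = 48
Num = 51
Denom = 51 + 8 + 19 + 8 = 86
COOP1 = 51 / 86 = 0.5930

59.3%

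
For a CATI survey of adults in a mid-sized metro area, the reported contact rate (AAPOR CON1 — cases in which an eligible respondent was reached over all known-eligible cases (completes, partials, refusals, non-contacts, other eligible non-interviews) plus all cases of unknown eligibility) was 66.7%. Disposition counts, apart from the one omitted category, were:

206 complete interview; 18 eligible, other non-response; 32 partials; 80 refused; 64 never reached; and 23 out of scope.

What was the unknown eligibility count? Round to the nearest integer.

104

Numerator → 206 + 32 + 80 + 18 = 336
CON1 = 336 / D = 0.667
D = 336 / 0.667 = 503.7
Rest of base = 400
unknown eligibility = 503.7 − 400 ≈ 104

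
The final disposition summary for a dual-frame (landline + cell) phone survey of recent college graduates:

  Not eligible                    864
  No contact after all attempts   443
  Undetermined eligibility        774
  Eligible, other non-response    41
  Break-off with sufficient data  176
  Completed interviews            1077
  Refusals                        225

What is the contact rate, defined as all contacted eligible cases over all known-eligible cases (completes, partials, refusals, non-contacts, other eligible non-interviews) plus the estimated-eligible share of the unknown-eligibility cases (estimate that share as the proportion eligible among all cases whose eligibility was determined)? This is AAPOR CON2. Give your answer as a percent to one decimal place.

60.8%

Num: 1077 + 176 + 225 + 41 = 1519
Determined eligible: 1077 + 176 + 225 + 443 + 41 = 1962
e = 1962 / (1962 + 864) = 1962 / 2826 = 0.6943
Estimated eligible among unknowns: 0.6943 × 774 = 537.39
Denom: 1962 + 537.39 = 2499.39
CON2 = 1519 / 2499.39 = 0.6077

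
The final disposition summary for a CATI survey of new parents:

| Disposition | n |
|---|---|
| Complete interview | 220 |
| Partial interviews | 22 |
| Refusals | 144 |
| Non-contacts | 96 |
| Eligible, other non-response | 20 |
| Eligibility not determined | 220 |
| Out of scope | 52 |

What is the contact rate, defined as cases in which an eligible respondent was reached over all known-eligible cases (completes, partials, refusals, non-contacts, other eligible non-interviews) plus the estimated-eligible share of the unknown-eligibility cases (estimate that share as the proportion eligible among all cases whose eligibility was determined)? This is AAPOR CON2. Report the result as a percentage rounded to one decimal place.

57.9%

Num: 220 + 22 + 144 + 20 = 406
Known eligible: 220 + 22 + 144 + 96 + 20 = 502
e = 502 / (502 + 52) = 502 / 554 = 0.9061
Estimated eligible among unknowns: 0.9061 × 220 = 199.34
Denom: 502 + 199.34 = 701.34
CON2 = 406 / 701.34 = 0.5789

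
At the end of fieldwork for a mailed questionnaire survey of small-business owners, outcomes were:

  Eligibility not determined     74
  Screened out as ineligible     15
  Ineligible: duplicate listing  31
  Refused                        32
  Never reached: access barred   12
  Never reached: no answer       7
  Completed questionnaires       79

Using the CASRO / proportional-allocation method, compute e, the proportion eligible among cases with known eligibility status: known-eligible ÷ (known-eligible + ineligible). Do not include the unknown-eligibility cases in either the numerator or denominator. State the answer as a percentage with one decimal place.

73.9%

Non-contacts = 7 + 12 = 19
Out of scope = 15 + 31 = 46
Determined eligible: 79 + 32 + 19 = 130
e = 130 / (130 + 46) = 130 / 176 = 0.7386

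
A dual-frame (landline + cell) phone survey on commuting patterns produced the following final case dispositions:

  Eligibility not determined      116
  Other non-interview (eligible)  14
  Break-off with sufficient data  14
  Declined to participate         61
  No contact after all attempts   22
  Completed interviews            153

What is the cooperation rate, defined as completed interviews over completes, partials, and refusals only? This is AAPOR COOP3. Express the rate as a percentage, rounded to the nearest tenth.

67.1%

Top → 153
Denom → 153 + 14 + 61 = 228
COOP3 = 153 / 228 = 0.6711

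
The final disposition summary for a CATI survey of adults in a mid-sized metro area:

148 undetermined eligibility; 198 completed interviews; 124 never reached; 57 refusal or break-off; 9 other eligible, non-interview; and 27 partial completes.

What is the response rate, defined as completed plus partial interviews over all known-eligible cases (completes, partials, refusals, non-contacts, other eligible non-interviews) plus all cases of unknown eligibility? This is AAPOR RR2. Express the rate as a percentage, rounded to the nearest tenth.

40.0%

Num → 198 + 27 = 225
Denominator → 198 + 27 + 57 + 124 + 9 + 148 = 563
RR2 = 225 / 563 = 0.3996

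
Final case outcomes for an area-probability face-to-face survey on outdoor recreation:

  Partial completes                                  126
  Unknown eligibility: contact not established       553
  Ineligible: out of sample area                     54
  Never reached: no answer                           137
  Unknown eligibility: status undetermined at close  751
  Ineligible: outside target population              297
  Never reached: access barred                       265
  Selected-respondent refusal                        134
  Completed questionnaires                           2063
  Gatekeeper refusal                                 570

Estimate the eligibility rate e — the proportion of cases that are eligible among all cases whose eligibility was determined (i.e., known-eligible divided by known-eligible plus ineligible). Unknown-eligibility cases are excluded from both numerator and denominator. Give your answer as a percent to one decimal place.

90.4%

Refusal or break-off = 570 + 134 = 704
No answer / not reached = 137 + 265 = 402
Eligibility not determined = 553 + 751 = 1304
Not eligible = 297 + 54 = 351
Known eligible: 2063 + 126 + 704 + 402 = 3295
e = 3295 / (3295 + 351) = 3295 / 3646 = 0.9037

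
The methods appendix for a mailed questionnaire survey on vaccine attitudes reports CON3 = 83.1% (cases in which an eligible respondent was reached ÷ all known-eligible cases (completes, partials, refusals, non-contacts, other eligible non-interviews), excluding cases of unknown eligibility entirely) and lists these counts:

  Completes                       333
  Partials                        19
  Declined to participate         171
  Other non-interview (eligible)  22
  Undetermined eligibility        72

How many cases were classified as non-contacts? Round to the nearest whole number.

111

Top: 333 + 19 + 171 + 22 = 545
CON3 = 545 / D = 0.831
D = 545 / 0.831 = 655.8
Remaining denominator categories sum to 545
non-contacts = 655.8 − 545 ≈ 111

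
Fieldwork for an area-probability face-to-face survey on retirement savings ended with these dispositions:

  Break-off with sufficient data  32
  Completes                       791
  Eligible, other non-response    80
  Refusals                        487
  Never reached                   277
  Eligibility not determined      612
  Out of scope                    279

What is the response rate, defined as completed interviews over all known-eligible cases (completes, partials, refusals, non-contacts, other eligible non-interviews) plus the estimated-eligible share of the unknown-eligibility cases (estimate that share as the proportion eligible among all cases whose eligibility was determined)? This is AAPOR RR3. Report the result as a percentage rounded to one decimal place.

Num = 791
Known eligible = 791 + 32 + 487 + 277 + 80 = 1667
e = 1667 / (1667 + 279) = 1667 / 1946 = 0.8566
e × U = 0.8566 × 612 = 524.24
Base = 1667 + 524.24 = 2191.24
RR3 = 791 / 2191.24 = 0.3610

36.1%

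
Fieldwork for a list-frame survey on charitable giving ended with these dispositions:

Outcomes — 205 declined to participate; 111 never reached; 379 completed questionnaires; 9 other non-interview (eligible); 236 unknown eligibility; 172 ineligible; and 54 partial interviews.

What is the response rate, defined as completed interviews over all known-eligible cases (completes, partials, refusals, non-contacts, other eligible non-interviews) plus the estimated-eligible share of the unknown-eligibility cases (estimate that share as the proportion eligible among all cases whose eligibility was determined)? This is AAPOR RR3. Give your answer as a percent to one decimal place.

Top = 379
Determined eligible = 379 + 54 + 205 + 111 + 9 = 758
e = 758 / (758 + 172) = 758 / 930 = 0.8151
Estimated eligible among unknowns = 0.8151 × 236 = 192.36
Denom = 758 + 192.36 = 950.36
RR3 = 379 / 950.36 = 0.3988

39.9%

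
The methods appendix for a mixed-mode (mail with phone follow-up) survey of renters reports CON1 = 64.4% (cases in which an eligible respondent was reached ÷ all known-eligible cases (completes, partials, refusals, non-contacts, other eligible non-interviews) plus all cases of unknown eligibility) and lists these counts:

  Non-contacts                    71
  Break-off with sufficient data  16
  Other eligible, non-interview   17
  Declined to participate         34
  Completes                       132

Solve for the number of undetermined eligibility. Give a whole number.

Num: 132 + 16 + 34 + 17 = 199
CON1 = 199 / D = 0.644
D = 199 / 0.644 = 309.0
Remaining denominator categories sum to 270
undetermined eligibility = 309.0 − 270 ≈ 39

39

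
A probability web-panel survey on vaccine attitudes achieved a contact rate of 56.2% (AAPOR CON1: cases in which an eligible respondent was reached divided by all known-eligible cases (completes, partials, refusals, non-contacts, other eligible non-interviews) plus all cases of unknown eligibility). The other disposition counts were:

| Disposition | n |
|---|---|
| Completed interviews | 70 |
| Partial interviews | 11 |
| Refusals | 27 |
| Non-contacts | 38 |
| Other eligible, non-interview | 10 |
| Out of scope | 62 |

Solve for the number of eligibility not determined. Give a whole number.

Top: 70 + 11 + 27 + 10 = 118
CON1 = 118 / D = 0.562
D = 118 / 0.562 = 210.0
Remaining denominator categories sum to 156
eligibility not determined = 210.0 − 156 ≈ 54

54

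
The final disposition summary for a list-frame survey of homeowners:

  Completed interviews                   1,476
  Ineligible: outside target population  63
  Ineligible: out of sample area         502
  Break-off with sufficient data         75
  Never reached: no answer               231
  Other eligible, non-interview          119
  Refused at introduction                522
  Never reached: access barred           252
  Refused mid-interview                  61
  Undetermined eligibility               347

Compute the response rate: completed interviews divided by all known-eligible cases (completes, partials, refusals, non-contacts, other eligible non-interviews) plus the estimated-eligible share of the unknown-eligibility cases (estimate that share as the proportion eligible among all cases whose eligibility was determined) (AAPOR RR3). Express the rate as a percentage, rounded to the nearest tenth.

Declined to participate = 522 + 61 = 583
No answer / not reached = 231 + 252 = 483
Not eligible = 63 + 502 = 565
Num: 1476
Known eligible: 1476 + 75 + 583 + 483 + 119 = 2736
e = 2736 / (2736 + 565) = 2736 / 3301 = 0.8288
Eligible share of unknowns: 0.8288 × 347 = 287.59
Denom: 2736 + 287.59 = 3023.59
RR3 = 1476 / 3023.59 = 0.4882

48.8%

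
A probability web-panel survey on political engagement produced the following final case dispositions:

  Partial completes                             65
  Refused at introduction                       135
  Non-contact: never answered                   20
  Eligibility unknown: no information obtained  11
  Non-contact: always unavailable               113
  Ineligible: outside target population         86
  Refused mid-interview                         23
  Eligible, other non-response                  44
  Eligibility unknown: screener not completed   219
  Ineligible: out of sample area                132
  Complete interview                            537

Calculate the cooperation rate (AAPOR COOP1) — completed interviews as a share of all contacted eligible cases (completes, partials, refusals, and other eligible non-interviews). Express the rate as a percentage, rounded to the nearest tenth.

66.8%

Refused = 135 + 23 = 158
Non-contacts = 20 + 113 = 133
Eligibility not determined = 219 + 11 = 230
Out of scope = 86 + 132 = 218
Top = 537
Denominator = 537 + 65 + 158 + 44 = 804
COOP1 = 537 / 804 = 0.6679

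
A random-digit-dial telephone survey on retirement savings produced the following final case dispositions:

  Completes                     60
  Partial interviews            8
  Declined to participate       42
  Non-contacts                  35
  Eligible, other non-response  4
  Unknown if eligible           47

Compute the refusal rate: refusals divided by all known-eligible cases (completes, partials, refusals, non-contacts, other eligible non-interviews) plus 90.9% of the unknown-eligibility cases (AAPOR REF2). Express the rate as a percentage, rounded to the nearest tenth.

21.9%

Numerator = 42
Known eligible = 60 + 8 + 42 + 35 + 4 = 149
e × U = 0.9090 × 47 = 42.72
Denom = 149 + 42.72 = 191.72
REF2 = 42 / 191.72 = 0.2191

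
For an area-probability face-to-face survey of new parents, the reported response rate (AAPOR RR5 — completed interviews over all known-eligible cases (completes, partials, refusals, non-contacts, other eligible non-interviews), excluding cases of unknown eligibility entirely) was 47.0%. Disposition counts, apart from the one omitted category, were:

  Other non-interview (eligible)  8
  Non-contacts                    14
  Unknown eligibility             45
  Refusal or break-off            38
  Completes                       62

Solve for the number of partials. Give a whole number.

10

RR5 = 62 / D = 0.470
D = 62 / 0.470 = 131.9
Other denominator terms total 122
partials = 131.9 − 122 ≈ 10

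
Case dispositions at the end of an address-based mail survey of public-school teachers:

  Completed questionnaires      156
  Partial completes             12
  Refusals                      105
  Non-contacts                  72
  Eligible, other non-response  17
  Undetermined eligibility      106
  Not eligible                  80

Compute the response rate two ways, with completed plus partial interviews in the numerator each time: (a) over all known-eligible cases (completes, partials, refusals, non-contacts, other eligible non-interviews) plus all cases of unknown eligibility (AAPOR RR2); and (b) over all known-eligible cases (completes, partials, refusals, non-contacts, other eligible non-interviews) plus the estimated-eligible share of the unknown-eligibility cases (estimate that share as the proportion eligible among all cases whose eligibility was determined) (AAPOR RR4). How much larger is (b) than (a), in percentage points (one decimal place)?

Numerator: 156 + 12 = 168
Denom: 156 + 12 + 105 + 72 + 17 + 106 = 468
RR2 = 168 / 468 = 0.3590
Eligible (known): 156 + 12 + 105 + 72 + 17 = 362
e = 362 / (362 + 80) = 362 / 442 = 0.8190
Estimated eligible among unknowns: 0.8190 × 106 = 86.81
Denom: 362 + 86.81 = 448.81
RR4 = 168 / 448.81 = 0.3743
Difference = 37.43 − 35.90 = 1.53 percentage points

1.5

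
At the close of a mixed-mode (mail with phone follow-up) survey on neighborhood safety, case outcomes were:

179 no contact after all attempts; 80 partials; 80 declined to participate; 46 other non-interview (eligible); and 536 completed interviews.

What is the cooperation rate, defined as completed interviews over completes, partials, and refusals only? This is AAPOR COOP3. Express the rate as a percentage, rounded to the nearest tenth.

77.0%

Numerator: 536
Base: 536 + 80 + 80 = 696
COOP3 = 536 / 696 = 0.7701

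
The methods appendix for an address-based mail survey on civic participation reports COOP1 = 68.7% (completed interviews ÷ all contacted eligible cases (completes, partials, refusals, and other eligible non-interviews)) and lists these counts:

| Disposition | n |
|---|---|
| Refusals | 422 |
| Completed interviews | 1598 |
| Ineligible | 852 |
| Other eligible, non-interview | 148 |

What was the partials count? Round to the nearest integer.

COOP1 = 1598 / D = 0.687
D = 1598 / 0.687 = 2326.1
Remaining denominator categories sum to 2168
partials = 2326.1 − 2168 ≈ 158

158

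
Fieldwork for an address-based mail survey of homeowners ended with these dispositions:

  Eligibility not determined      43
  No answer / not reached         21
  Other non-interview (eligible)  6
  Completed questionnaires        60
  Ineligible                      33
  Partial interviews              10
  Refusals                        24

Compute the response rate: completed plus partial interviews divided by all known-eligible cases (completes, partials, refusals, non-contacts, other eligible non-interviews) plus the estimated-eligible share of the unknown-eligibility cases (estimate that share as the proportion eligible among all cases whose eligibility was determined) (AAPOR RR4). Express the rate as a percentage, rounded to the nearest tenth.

Top = 60 + 10 = 70
Known eligible = 60 + 10 + 24 + 21 + 6 = 121
e = 121 / (121 + 33) = 121 / 154 = 0.7857
Estimated eligible among unknowns = 0.7857 × 43 = 33.79
Base = 121 + 33.79 = 154.79
RR4 = 70 / 154.79 = 0.4522

45.2%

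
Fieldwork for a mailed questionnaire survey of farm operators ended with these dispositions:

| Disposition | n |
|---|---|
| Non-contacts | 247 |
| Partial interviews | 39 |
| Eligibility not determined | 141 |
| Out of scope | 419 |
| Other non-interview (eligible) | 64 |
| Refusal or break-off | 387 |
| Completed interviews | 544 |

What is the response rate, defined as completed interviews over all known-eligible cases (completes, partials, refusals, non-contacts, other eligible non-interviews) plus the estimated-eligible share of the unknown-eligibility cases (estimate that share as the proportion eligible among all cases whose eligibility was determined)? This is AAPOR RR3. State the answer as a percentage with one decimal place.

Top = 544
Known eligible = 544 + 39 + 387 + 247 + 64 = 1281
e = 1281 / (1281 + 419) = 1281 / 1700 = 0.7535
Eligible share of unknowns = 0.7535 × 141 = 106.24
Denominator = 1281 + 106.24 = 1387.24
RR3 = 544 / 1387.24 = 0.3921

39.2%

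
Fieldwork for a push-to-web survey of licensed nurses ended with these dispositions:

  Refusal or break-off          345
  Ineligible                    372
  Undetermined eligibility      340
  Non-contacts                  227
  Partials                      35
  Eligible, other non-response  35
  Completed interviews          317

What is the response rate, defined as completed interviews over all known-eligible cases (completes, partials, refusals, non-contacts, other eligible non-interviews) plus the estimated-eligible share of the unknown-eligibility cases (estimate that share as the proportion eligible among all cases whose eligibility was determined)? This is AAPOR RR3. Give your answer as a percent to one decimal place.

26.3%

Num → 317
Determined eligible → 317 + 35 + 345 + 227 + 35 = 959
e = 959 / (959 + 372) = 959 / 1331 = 0.7205
Estimated eligible among unknowns → 0.7205 × 340 = 244.97
Denom → 959 + 244.97 = 1203.97
RR3 = 317 / 1203.97 = 0.2633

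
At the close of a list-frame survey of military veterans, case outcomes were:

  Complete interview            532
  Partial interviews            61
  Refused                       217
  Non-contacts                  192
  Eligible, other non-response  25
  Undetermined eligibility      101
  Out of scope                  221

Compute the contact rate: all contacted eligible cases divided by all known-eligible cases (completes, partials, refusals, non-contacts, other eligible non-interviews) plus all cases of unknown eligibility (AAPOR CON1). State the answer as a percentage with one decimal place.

74.0%

Num → 532 + 61 + 217 + 25 = 835
Denominator → 532 + 61 + 217 + 192 + 25 + 101 = 1128
CON1 = 835 / 1128 = 0.7402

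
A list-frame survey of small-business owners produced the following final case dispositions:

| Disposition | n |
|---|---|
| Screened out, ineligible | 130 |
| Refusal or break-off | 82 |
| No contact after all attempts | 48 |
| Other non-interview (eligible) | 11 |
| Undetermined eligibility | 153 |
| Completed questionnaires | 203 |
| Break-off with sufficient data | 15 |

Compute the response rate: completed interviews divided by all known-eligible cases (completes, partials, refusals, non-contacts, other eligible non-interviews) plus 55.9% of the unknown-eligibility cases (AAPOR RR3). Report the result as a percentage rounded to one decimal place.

Top = 203
Known eligible = 203 + 15 + 82 + 48 + 11 = 359
Eligible share of unknowns = 0.5590 × 153 = 85.53
Denominator = 359 + 85.53 = 444.53
RR3 = 203 / 444.53 = 0.4567

45.7%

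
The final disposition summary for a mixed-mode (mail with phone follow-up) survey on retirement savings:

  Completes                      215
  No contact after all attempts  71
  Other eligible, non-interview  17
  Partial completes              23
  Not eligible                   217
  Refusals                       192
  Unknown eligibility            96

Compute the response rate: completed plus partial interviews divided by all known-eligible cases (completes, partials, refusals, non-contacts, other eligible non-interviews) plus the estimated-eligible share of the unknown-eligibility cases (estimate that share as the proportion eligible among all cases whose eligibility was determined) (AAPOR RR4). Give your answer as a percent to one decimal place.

Num: 215 + 23 = 238
Eligible (known): 215 + 23 + 192 + 71 + 17 = 518
e = 518 / (518 + 217) = 518 / 735 = 0.7048
Estimated eligible among unknowns: 0.7048 × 96 = 67.66
Denom: 518 + 67.66 = 585.66
RR4 = 238 / 585.66 = 0.4064

40.6%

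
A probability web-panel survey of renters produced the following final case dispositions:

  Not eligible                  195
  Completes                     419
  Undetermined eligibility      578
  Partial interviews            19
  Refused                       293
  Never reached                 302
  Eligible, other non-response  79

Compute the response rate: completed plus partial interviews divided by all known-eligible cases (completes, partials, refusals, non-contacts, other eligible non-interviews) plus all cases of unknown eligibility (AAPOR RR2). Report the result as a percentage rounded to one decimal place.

Top: 419 + 19 = 438
Base: 419 + 19 + 293 + 302 + 79 + 578 = 1690
RR2 = 438 / 1690 = 0.2592

25.9%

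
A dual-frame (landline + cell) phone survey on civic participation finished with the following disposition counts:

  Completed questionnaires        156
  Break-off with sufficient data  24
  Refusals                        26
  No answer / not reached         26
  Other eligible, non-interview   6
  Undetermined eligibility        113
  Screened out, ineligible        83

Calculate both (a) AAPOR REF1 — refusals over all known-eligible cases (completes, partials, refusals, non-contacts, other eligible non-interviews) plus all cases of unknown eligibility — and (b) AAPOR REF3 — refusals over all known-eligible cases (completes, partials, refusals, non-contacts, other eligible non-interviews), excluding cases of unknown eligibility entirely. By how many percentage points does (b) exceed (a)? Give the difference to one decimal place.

Top = 26
Denom = 156 + 24 + 26 + 26 + 6 + 113 = 351
REF1 = 26 / 351 = 0.0741
Denom = 156 + 24 + 26 + 26 + 6 = 238
REF3 = 26 / 238 = 0.1092
Difference = 10.92 − 7.41 = 3.51 percentage points

3.5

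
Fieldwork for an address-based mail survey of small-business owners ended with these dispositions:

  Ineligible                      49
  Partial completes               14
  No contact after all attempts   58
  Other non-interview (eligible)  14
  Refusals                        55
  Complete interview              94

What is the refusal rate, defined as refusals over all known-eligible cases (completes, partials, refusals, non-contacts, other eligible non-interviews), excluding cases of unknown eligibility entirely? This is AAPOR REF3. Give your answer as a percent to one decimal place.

23.4%

Num = 55
Denom = 94 + 14 + 55 + 58 + 14 = 235
REF3 = 55 / 235 = 0.2340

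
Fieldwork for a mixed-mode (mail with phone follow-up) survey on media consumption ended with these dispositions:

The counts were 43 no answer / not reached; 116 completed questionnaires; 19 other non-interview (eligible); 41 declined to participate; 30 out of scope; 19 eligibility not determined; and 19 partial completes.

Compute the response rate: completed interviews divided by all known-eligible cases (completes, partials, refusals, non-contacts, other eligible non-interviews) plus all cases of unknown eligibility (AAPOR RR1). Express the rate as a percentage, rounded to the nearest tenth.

Numerator: 116
Denom: 116 + 19 + 41 + 43 + 19 + 19 = 257
RR1 = 116 / 257 = 0.4514

45.1%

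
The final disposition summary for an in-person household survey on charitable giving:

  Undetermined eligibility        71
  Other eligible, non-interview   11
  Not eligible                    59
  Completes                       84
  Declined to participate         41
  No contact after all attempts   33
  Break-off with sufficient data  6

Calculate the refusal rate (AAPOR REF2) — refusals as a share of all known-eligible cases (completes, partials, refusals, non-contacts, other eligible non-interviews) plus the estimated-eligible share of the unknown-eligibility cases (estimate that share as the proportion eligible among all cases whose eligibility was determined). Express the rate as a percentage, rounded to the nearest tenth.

18.0%

Numerator: 41
Determined eligible: 84 + 6 + 41 + 33 + 11 = 175
e = 175 / (175 + 59) = 175 / 234 = 0.7479
Eligible share of unknowns: 0.7479 × 71 = 53.10
Denom: 175 + 53.10 = 228.10
REF2 = 41 / 228.10 = 0.1797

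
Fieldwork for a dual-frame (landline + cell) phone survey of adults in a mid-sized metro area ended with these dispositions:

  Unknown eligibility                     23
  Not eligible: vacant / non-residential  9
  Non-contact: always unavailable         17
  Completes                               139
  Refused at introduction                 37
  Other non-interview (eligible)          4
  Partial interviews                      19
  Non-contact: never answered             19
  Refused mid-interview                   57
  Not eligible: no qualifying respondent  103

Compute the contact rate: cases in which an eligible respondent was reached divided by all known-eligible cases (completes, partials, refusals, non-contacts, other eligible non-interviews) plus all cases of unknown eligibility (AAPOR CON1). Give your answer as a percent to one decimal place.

81.3%

Declined to participate = 37 + 57 = 94
No contact after all attempts = 19 + 17 = 36
Screened out, ineligible = 103 + 9 = 112
Top = 139 + 19 + 94 + 4 = 256
Base = 139 + 19 + 94 + 36 + 4 + 23 = 315
CON1 = 256 / 315 = 0.8127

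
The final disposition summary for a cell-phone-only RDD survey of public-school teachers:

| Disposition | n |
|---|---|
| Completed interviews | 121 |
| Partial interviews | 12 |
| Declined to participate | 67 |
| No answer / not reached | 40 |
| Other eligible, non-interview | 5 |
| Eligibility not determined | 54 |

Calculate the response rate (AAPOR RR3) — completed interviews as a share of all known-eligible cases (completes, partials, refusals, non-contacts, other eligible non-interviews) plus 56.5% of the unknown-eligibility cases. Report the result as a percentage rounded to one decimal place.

43.9%

Num → 121
Known eligible → 121 + 12 + 67 + 40 + 5 = 245
e × U → 0.5650 × 54 = 30.51
Denom → 245 + 30.51 = 275.51
RR3 = 121 / 275.51 = 0.4392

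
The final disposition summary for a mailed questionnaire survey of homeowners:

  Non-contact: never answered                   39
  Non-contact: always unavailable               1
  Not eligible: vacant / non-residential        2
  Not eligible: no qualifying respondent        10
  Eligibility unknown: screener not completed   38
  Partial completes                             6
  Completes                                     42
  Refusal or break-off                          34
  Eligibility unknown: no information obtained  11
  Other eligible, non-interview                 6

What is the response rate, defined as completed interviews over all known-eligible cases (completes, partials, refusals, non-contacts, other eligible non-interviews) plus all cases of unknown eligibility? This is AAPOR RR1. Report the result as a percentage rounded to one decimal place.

23.7%

Non-contacts = 39 + 1 = 40
Eligibility not determined = 38 + 11 = 49
Ineligible = 10 + 2 = 12
Num: 42
Denominator: 42 + 6 + 34 + 40 + 6 + 49 = 177
RR1 = 42 / 177 = 0.2373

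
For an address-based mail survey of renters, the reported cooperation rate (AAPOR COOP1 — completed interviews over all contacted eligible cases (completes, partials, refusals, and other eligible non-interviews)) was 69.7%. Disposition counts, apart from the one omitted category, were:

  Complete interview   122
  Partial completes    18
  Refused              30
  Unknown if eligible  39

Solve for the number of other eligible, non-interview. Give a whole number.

COOP1 = 122 / D = 0.697
D = 122 / 0.697 = 175.0
Other denominator terms total 170
other eligible, non-interview = 175.0 − 170 ≈ 5

5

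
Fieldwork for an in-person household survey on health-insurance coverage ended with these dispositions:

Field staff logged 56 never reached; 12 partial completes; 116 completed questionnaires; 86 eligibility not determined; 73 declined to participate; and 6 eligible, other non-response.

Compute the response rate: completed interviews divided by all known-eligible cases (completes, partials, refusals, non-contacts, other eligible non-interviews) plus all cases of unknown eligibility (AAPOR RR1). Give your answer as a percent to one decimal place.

Top = 116
Denominator = 116 + 12 + 73 + 56 + 6 + 86 = 349
RR1 = 116 / 349 = 0.3324

33.2%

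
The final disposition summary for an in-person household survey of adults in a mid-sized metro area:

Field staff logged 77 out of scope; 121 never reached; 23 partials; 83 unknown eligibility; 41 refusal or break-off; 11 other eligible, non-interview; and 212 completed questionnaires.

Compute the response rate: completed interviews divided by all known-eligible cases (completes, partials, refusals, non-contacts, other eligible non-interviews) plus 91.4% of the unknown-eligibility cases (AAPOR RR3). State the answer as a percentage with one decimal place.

Top: 212
Eligible (known): 212 + 23 + 41 + 121 + 11 = 408
Estimated eligible among unknowns: 0.9140 × 83 = 75.86
Denom: 408 + 75.86 = 483.86
RR3 = 212 / 483.86 = 0.4381

43.8%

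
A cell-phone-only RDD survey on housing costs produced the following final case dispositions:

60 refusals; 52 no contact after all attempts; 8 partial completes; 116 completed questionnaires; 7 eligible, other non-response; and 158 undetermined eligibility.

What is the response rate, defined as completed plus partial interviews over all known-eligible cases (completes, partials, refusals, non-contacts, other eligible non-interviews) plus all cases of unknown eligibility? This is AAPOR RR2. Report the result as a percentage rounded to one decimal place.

30.9%

Num: 116 + 8 = 124
Base: 116 + 8 + 60 + 52 + 7 + 158 = 401
RR2 = 124 / 401 = 0.3092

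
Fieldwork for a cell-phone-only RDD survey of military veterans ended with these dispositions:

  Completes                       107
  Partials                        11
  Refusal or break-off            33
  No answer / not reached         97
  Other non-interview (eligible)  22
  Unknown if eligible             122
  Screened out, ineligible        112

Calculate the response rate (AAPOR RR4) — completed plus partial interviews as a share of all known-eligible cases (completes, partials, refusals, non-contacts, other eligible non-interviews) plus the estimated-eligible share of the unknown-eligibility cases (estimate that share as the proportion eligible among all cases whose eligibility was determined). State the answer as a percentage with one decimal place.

33.1%

Top → 107 + 11 = 118
Eligible (known) → 107 + 11 + 33 + 97 + 22 = 270
e = 270 / (270 + 112) = 270 / 382 = 0.7068
Estimated eligible among unknowns → 0.7068 × 122 = 86.23
Denominator → 270 + 86.23 = 356.23
RR4 = 118 / 356.23 = 0.3312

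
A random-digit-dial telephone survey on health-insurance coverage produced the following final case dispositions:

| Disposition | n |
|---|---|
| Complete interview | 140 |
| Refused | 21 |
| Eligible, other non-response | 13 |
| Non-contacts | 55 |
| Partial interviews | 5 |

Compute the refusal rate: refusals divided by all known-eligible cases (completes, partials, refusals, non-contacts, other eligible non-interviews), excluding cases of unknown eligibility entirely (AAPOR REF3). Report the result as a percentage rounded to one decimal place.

Num → 21
Base → 140 + 5 + 21 + 55 + 13 = 234
REF3 = 21 / 234 = 0.0897

9.0%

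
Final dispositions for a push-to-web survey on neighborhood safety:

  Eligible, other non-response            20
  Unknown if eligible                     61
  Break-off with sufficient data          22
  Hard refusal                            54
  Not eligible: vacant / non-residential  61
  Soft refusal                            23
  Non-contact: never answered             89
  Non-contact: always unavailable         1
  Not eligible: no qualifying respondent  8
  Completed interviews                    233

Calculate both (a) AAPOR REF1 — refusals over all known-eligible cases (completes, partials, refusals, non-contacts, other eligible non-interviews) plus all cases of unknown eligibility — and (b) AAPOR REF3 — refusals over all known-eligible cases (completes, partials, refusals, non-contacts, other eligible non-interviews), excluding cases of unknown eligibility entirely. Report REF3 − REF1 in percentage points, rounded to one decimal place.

Declined to participate = 54 + 23 = 77
Never reached = 89 + 1 = 90
Ineligible = 8 + 61 = 69
Numerator → 77
Base → 233 + 22 + 77 + 90 + 20 + 61 = 503
REF1 = 77 / 503 = 0.1531
Base → 233 + 22 + 77 + 90 + 20 = 442
REF3 = 77 / 442 = 0.1742
Difference = 17.42 − 15.31 = 2.11 percentage points

2.1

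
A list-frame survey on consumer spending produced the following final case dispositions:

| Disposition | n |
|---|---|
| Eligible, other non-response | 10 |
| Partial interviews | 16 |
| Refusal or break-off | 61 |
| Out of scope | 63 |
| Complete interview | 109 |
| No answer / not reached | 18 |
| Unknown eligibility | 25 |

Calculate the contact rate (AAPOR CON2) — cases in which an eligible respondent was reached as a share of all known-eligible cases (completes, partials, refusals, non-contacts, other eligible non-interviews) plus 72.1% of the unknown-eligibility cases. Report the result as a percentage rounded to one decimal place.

84.5%

Top: 109 + 16 + 61 + 10 = 196
Eligible (known): 109 + 16 + 61 + 18 + 10 = 214
Eligible share of unknowns: 0.7210 × 25 = 18.02
Denominator: 214 + 18.02 = 232.02
CON2 = 196 / 232.02 = 0.8448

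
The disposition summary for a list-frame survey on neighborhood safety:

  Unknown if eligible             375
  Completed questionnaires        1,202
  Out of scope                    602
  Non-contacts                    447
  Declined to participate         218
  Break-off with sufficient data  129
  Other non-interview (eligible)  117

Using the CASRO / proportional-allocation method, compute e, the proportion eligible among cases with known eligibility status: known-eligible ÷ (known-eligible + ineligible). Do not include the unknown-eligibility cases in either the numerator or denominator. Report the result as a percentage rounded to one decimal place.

77.8%

Eligible (known) → 1202 + 129 + 218 + 447 + 117 = 2113
e = 2113 / (2113 + 602) = 2113 / 2715 = 0.7783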